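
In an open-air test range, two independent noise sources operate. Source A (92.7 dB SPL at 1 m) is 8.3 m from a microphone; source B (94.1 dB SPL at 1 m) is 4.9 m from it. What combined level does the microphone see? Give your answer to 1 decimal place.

At the listener: L_A = 92.7 − 20·log₁₀(8.3) = 74.32 dB; L_B = 94.1 − 20·log₁₀(4.9) = 80.30 dB.
Combined: 10·log₁₀(10^(74.32/10)+10^(80.30/10)) = 81.3 dB SPL.

81.3 dB SPL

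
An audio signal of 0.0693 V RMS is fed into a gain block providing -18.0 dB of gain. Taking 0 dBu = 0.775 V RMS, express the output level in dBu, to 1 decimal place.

-39.0 dBu

Input level: 20·log₁₀(0.0693/0.775) = -20.97 dBu.
Output: -20.97 − 18.0 = -39.0 dBu.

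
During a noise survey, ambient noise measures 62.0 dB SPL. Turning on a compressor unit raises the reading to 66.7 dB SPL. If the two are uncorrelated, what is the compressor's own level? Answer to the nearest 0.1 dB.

64.9 dB SPL

Background correction is a power subtraction:
L_src = 10·log₁₀(10^(66.7/10) − 10^(62.0/10)) = 10·log₁₀(3092000) = 64.9 dB SPL.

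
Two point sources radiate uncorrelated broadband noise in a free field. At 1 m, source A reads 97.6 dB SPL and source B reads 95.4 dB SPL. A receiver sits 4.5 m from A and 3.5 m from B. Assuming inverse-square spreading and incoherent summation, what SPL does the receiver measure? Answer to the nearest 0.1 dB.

87.5 dB SPL

At the listener: L_A = 97.6 − 20·log₁₀(4.5) = 84.54 dB; L_B = 95.4 − 20·log₁₀(3.5) = 84.52 dB.
Combined: 10·log₁₀(10^(84.54/10)+10^(84.52/10)) = 87.5 dB SPL.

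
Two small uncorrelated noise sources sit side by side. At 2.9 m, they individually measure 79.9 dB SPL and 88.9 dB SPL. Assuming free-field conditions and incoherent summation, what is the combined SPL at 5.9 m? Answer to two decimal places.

Combined at 2.9 m: 10·log₁₀(10^(79.9/10)+10^(88.9/10)) = 89.415 dB SPL.
Then apply −20·log₁₀(5.9/2.9) = -6.169 dB → 83.25 dB SPL.

83.25 dB SPL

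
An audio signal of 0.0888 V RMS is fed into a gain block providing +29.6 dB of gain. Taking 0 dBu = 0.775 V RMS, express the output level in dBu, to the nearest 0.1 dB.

+10.8 dBu

Input level: 20·log₁₀(0.0888/0.775) = -18.82 dBu.
Output: -18.82 + 29.6 = +10.8 dBu.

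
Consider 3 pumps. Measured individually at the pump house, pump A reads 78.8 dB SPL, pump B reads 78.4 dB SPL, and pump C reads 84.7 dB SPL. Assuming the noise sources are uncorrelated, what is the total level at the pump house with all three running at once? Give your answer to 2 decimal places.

86.44 dB SPL

Add the sources as powers (linear), then convert back to dB:
L_total = 10·log₁₀(10^(78.8/10) + 10^(78.4/10) + 10^(84.7/10)) = 10·log₁₀(440200000) = 86.44 dB SPL.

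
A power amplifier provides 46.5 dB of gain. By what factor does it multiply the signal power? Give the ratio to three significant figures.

44700

Power ratio = 10^(dB/10).
10^(46.5/10) = 10^(4.650) = 44700.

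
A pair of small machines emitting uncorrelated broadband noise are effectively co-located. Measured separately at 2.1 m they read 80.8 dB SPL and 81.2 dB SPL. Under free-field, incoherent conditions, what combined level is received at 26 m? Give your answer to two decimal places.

Combined at 2.1 m: 10·log₁₀(10^(80.8/10)+10^(81.2/10)) = 84.015 dB SPL.
Then apply −20·log₁₀(26/2.1) = -21.855 dB → 62.16 dB SPL.

62.16 dB SPL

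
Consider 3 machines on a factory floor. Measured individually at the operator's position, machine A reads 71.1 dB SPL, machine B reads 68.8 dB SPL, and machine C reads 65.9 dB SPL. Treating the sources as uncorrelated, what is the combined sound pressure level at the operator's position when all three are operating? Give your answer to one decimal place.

73.9 dB SPL

Incoherent sources sum as intensities:
L_total = 10·log₁₀(10^(71.1/10) + 10^(68.8/10) + 10^(65.9/10)) = 10·log₁₀(24360000) = 73.9 dB SPL.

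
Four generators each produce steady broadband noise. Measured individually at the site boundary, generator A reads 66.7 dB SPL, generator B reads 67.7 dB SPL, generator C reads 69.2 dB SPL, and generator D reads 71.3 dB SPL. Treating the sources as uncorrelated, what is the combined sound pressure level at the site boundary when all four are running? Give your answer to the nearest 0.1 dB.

Incoherent sources sum as intensities:
L_total = 10·log₁₀(10^(66.7/10) + 10^(67.7/10) + 10^(69.2/10) + 10^(71.3/10)) = 10·log₁₀(32370000) = 75.1 dB SPL.

75.1 dB SPL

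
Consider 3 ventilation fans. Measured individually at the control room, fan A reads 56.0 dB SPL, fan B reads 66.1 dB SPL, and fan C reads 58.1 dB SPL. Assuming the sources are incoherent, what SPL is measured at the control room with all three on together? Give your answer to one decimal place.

Add the sources as powers (linear), then convert back to dB:
L_total = 10·log₁₀(10^(56.0/10) + 10^(66.1/10) + 10^(58.1/10)) = 10·log₁₀(5118000) = 67.1 dB SPL.

67.1 dB SPL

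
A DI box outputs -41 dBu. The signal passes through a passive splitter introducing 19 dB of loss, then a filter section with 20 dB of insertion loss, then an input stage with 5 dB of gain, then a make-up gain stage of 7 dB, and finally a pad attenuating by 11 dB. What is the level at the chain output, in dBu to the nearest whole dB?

Gain stages sum in dB:
-41 − 19 − 20 + 5 + 7 − 11 = -79 dBu.

-79 dBu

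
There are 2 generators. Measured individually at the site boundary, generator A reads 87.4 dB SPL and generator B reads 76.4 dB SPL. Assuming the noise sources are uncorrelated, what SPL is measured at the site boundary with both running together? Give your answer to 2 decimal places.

Add the sources as powers (linear), then convert back to dB:
L_total = 10·log₁₀(10^(87.4/10) + 10^(76.4/10)) = 10·log₁₀(593200000) = 87.73 dB SPL.

87.73 dB SPL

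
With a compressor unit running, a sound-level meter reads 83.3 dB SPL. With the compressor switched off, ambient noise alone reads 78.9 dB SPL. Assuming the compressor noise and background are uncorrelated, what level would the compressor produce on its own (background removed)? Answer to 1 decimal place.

Remove the background by subtracting linear intensities:
L_src = 10·log₁₀(10^(83.3/10) − 10^(78.9/10)) = 10·log₁₀(136200000) = 81.3 dB SPL.

81.3 dB SPL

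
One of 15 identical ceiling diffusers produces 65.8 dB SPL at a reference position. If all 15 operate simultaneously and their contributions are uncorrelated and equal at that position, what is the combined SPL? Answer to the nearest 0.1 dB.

77.6 dB SPL

15 equal incoherent sources raise the level by 10·log₁₀(15) = 11.76 dB.
L_total = 65.8 + 11.76 = 77.6 dB SPL.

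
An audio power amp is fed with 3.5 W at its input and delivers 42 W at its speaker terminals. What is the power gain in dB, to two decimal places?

10.79 dB

For a power ratio, dB = 10·log₁₀(P₂/P₁).
10·log₁₀(42/3.5) = 10·log₁₀(12.00) = 10.79 dB.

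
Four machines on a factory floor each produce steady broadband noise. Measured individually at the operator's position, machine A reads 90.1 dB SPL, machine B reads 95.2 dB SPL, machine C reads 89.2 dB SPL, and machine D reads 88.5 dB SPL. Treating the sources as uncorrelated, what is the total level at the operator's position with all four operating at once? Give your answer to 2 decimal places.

97.69 dB SPL

Incoherent sources sum as intensities:
L_total = 10·log₁₀(10^(90.1/10) + 10^(95.2/10) + 10^(89.2/10) + 10^(88.5/10)) = 10·log₁₀(5874000000) = 97.69 dB SPL.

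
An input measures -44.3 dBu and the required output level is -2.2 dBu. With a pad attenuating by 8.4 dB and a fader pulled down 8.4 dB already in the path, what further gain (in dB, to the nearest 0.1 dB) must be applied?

58.9 dB

The required make-up gain is the shortfall in the dB sum.
G = -2.2 − (-44.3) + 8.4 + 8.4 = 58.9 dB.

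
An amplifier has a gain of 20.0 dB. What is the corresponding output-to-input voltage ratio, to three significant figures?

Voltage ratio = 10^(dB/20).
10^(20.0/20) = 10^(1.000) = 10.0.

10.0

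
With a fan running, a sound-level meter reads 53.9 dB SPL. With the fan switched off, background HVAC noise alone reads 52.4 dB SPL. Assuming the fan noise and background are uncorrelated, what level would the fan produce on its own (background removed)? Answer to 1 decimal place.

Subtract intensities: L_src = 10·log₁₀(10^(L_total/10) − 10^(L_bg/10)).
L_src = 10·log₁₀(10^(53.9/10) − 10^(52.4/10)) = 10·log₁₀(71690) = 48.6 dB SPL.

48.6 dB SPL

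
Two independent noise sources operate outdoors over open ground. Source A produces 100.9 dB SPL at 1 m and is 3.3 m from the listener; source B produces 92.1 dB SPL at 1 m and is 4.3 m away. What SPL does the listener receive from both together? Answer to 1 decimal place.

At the listener: L_A = 100.9 − 20·log₁₀(3.3) = 90.53 dB; L_B = 92.1 − 20·log₁₀(4.3) = 79.43 dB.
Combined: 10·log₁₀(10^(90.53/10)+10^(79.43/10)) = 90.9 dB SPL.

90.9 dB SPL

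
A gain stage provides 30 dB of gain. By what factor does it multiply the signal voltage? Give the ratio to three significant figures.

Voltage ratio = 10^(dB/20).
10^(30/20) = 10^(1.500) = 31.6.

31.6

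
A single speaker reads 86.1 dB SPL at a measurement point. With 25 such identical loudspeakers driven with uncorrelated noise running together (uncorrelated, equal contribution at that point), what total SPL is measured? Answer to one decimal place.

100.1 dB SPL

25 equal incoherent sources raise the level by 10·log₁₀(25) = 13.98 dB.
L_total = 86.1 + 13.98 = 100.1 dB SPL.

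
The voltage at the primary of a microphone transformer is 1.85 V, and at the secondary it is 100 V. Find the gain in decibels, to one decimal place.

34.7 dB

Voltage is an amplitude quantity, so gain = 20·log₁₀(V_out/V_in).
20·log₁₀(100/1.85) = 20·log₁₀(54.05) = 34.7 dB.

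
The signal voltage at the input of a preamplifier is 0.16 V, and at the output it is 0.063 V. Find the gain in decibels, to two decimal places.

Voltage ratio → dB uses the 20·log₁₀ form:
20·log₁₀(0.063/0.16) = 20·log₁₀(0.3937) = -8.10 dB.

-8.10 dB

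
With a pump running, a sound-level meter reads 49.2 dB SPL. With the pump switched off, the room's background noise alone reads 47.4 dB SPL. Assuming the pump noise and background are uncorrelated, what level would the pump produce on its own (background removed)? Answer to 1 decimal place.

44.5 dB SPL

Subtract intensities: L_src = 10·log₁₀(10^(L_total/10) − 10^(L_bg/10)).
L_src = 10·log₁₀(10^(49.2/10) − 10^(47.4/10)) = 10·log₁₀(28220) = 44.5 dB SPL.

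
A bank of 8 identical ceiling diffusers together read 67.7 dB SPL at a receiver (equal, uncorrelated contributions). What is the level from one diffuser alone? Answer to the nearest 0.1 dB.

8 equal incoherent sources add 10·log₁₀(8) = 9.03 dB over one source.
L_one = 67.7 − 9.03 = 58.7 dB SPL.

58.7 dB SPL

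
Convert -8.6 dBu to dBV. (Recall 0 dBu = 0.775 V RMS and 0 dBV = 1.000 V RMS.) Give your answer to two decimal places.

The offset between the scales is 20·log₁₀(0.775/1.000) = −2.214 dB.
So dBV = -8.6 − 2.214 = -10.81 dBV.

-10.81 dBV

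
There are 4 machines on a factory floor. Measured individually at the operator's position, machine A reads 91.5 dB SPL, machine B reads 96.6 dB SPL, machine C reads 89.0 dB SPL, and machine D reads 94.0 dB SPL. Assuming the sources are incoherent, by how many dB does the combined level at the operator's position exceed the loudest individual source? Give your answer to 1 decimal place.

3.1 dB

Uncorrelated sources add in intensity (power), not in dB.
L_total = 10·log₁₀(10^(91.5/10) + 10^(96.6/10) + 10^(89.0/10) + 10^(94.0/10)) = 99.68 dB SPL.
Excess over the loudest (96.6 dB): 99.68 − 96.6 = 3.1 dB.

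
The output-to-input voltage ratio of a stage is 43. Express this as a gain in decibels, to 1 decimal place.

32.7 dB

Voltage ratio → dB uses the 20·log₁₀ form:
20·log₁₀(43) = 32.7 dB.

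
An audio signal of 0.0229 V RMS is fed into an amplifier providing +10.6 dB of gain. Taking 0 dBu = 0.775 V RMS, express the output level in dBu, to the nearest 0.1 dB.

-20.0 dBu

Input level: 20·log₁₀(0.0229/0.775) = -30.59 dBu.
Output: -30.59 + 10.6 = -20.0 dBu.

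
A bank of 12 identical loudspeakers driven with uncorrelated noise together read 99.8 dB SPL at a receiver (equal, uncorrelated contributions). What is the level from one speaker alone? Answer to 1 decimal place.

89.0 dB SPL

12 equal incoherent sources add 10·log₁₀(12) = 10.79 dB over one source.
L_one = 99.8 − 10.79 = 89.0 dB SPL.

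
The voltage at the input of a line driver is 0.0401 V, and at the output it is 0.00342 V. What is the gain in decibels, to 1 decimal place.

-21.4 dB

Voltage ratio → dB uses the 20·log₁₀ form:
20·log₁₀(0.00342/0.0401) = 20·log₁₀(0.08529) = -21.4 dB.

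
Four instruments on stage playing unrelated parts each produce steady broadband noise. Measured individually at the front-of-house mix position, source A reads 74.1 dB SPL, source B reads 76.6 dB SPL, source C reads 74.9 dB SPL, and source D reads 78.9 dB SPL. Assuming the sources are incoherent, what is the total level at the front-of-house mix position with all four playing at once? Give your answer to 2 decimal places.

82.55 dB SPL

Uncorrelated sources add in intensity (power), not in dB.
L_total = 10·log₁₀(10^(74.1/10) + 10^(76.6/10) + 10^(74.9/10) + 10^(78.9/10)) = 10·log₁₀(179900000) = 82.55 dB SPL.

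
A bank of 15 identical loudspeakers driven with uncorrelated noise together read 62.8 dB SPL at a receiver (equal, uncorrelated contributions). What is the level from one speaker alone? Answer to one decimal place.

15 equal incoherent sources add 10·log₁₀(15) = 11.76 dB over one source.
L_one = 62.8 − 11.76 = 51.0 dB SPL.

51.0 dB SPL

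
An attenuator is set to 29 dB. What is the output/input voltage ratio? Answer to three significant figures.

Voltage ratio = 10^(dB/20).
10^(-29/20) = 10^(-1.450) = 0.0355.

0.0355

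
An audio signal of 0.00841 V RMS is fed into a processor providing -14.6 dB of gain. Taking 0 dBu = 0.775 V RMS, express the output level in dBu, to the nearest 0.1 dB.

Input level: 20·log₁₀(0.00841/0.775) = -39.29 dBu.
Output: -39.29 − 14.6 = -53.9 dBu.

-53.9 dBu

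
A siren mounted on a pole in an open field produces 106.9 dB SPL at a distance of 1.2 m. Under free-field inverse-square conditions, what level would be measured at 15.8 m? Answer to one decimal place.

84.5 dB SPL

Free-field point source: level drops by 20·log₁₀ of the distance ratio.
ΔL = −20·log₁₀(15.8/1.2) = -22.39 dB, so L₂ = 106.9 + (-22.39) = 84.5 dB SPL.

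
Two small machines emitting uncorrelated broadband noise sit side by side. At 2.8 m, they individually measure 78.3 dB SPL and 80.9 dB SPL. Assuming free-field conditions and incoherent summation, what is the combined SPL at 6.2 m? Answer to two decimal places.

75.90 dB SPL

Combined at 2.8 m: 10·log₁₀(10^(78.3/10)+10^(80.9/10)) = 82.802 dB SPL.
Then apply −20·log₁₀(6.2/2.8) = -6.905 dB → 75.90 dB SPL.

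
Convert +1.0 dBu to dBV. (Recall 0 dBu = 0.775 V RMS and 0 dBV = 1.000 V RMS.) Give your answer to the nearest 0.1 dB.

-1.2 dBV

The offset between the scales is 20·log₁₀(0.775/1.000) = −2.214 dB.
So dBV = +1.0 − 2.214 = -1.2 dBV.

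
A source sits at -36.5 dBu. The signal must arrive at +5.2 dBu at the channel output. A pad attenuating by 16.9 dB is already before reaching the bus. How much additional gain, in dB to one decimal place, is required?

58.6 dB

The required make-up gain is the shortfall in the dB sum.
G = +5.2 − (-36.5) + 16.9 = 58.6 dB.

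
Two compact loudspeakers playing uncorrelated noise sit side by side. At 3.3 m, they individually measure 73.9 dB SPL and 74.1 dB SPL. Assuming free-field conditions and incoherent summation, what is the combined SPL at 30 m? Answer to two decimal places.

Combined at 3.3 m: 10·log₁₀(10^(73.9/10)+10^(74.1/10)) = 77.011 dB SPL.
Then apply −20·log₁₀(30/3.3) = -19.172 dB → 57.84 dB SPL.

57.84 dB SPL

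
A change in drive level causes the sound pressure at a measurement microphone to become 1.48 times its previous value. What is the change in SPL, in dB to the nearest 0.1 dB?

3.4 dB

SPL change from a pressure ratio uses the 20·log₁₀ form:
20·log₁₀(1.48) = 3.4 dB.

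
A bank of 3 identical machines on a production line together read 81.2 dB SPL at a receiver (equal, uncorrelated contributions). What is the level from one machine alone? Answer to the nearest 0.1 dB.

76.4 dB SPL

3 equal incoherent sources add 10·log₁₀(3) = 4.77 dB over one source.
L_one = 81.2 − 4.77 = 76.4 dB SPL.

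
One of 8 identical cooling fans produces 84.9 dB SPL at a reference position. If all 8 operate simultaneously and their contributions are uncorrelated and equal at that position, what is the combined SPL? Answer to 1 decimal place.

93.9 dB SPL

8 equal incoherent sources raise the level by 10·log₁₀(8) = 9.03 dB.
L_total = 84.9 + 9.03 = 93.9 dB SPL.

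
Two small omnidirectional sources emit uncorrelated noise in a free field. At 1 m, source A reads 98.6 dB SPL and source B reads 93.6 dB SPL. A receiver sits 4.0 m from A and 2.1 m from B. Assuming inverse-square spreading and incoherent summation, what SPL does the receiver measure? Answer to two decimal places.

89.88 dB SPL

At the listener: L_A = 98.6 − 20·log₁₀(4.0) = 86.559 dB; L_B = 93.6 − 20·log₁₀(2.1) = 87.156 dB.
Combined: 10·log₁₀(10^(86.559/10)+10^(87.156/10)) = 89.88 dB SPL.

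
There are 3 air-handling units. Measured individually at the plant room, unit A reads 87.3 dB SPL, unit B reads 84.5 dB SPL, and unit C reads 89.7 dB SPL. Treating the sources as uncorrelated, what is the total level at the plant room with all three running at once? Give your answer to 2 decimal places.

92.44 dB SPL

Uncorrelated sources add in intensity (power), not in dB.
L_total = 10·log₁₀(10^(87.3/10) + 10^(84.5/10) + 10^(89.7/10)) = 10·log₁₀(1752000000) = 92.44 dB SPL.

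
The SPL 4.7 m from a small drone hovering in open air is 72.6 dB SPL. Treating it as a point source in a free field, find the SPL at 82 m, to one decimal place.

For a point source in a free field, ΔL = −20·log₁₀(d₂/d₁).
ΔL = −20·log₁₀(82/4.7) = -24.83 dB, so L₂ = 72.6 + (-24.83) = 47.8 dB SPL.

47.8 dB SPL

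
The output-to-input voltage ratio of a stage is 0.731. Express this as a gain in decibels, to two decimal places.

-2.72 dB

For a voltage ratio, dB = 20·log₁₀(V₂/V₁).
20·log₁₀(0.731) = -2.72 dB.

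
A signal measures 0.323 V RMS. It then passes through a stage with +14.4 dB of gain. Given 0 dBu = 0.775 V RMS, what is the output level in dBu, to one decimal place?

Input level: 20·log₁₀(0.323/0.775) = -7.60 dBu.
Output: -7.60 + 14.4 = +6.8 dBu.

+6.8 dBu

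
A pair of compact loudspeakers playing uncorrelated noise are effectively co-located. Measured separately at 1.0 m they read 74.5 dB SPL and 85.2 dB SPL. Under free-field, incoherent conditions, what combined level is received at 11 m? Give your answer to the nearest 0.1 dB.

64.7 dB SPL

Combined at 1.0 m: 10·log₁₀(10^(74.5/10)+10^(85.2/10)) = 85.55 dB SPL.
Then apply −20·log₁₀(11/1.0) = -20.83 dB → 64.7 dB SPL.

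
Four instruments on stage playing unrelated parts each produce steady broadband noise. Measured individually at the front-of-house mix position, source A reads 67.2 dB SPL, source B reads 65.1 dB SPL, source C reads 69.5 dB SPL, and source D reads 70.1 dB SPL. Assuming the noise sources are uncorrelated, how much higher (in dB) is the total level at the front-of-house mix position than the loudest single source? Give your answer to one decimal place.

4.3 dB

Uncorrelated sources add in intensity (power), not in dB.
L_total = 10·log₁₀(10^(67.2/10) + 10^(65.1/10) + 10^(69.5/10) + 10^(70.1/10)) = 74.41 dB SPL.
Excess over the loudest (70.1 dB): 74.41 − 70.1 = 4.3 dB.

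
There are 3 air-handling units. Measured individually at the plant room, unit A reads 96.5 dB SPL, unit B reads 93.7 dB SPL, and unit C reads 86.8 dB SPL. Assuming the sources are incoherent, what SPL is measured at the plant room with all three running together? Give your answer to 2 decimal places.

Incoherent sources sum as intensities:
L_total = 10·log₁₀(10^(96.5/10) + 10^(93.7/10) + 10^(86.8/10)) = 10·log₁₀(7290000000) = 98.63 dB SPL.

98.63 dB SPL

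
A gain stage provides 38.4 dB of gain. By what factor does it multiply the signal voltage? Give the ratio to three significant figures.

Voltage ratio = 10^(dB/20).
10^(38.4/20) = 10^(1.920) = 83.2.

83.2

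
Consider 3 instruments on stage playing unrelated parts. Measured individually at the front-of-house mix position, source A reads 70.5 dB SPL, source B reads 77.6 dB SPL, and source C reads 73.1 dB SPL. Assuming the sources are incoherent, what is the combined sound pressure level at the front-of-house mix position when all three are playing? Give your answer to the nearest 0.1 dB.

Incoherent sources sum as intensities:
L_total = 10·log₁₀(10^(70.5/10) + 10^(77.6/10) + 10^(73.1/10)) = 10·log₁₀(89180000) = 79.5 dB SPL.

79.5 dB SPL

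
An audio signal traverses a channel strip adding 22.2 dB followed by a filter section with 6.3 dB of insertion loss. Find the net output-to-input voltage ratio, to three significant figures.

Net gain = 22.2 + (−6.3) = 15.9 dB.
Voltage ratio = 10^(15.9/20) = 6.24.

6.24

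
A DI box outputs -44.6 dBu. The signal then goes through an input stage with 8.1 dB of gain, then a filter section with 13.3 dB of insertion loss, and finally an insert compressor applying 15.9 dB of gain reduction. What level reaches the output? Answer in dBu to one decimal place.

-65.7 dBu

Cascaded gains and losses add directly in dB.
-44.6 + 8.1 − 13.3 − 15.9 = -65.7 dBu.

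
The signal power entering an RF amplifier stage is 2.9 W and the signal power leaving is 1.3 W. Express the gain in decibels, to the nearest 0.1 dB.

Power ratio → dB uses the 10·log₁₀ form:
10·log₁₀(1.3/2.9) = 10·log₁₀(0.4483) = -3.5 dB.

-3.5 dB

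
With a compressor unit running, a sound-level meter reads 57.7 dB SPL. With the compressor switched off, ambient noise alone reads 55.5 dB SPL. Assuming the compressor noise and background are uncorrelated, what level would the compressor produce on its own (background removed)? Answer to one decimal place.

Background correction is a power subtraction:
L_src = 10·log₁₀(10^(57.7/10) − 10^(55.5/10)) = 10·log₁₀(234000) = 53.7 dB SPL.

53.7 dB SPL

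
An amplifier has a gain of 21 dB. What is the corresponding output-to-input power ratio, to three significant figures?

Power ratio = 10^(dB/10).
10^(21/10) = 10^(2.100) = 126.

126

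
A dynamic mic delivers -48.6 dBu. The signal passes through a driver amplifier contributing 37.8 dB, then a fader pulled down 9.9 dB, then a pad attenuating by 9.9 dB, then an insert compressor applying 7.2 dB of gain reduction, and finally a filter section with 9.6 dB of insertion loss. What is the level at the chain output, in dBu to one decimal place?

-47.4 dBu

Gain stages sum in dB:
-48.6 + 37.8 − 9.9 − 9.9 − 7.2 − 9.6 = -47.4 dBu.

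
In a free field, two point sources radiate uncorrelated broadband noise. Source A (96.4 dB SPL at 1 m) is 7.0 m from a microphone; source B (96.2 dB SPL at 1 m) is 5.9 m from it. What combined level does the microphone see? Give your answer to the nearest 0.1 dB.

83.2 dB SPL

At the listener: L_A = 96.4 − 20·log₁₀(7.0) = 79.50 dB; L_B = 96.2 − 20·log₁₀(5.9) = 80.78 dB.
Combined: 10·log₁₀(10^(79.50/10)+10^(80.78/10)) = 83.2 dB SPL.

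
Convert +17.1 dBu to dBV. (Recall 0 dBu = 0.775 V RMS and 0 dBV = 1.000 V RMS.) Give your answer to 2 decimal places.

The offset between the scales is 20·log₁₀(0.775/1.000) = −2.214 dB.
So dBV = +17.1 − 2.214 = +14.89 dBV.

+14.89 dBV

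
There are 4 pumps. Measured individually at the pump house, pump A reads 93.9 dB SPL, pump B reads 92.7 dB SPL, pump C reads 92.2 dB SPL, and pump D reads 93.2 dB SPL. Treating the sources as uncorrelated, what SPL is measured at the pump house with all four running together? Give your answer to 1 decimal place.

Add the sources as powers (linear), then convert back to dB:
L_total = 10·log₁₀(10^(93.9/10) + 10^(92.7/10) + 10^(92.2/10) + 10^(93.2/10)) = 10·log₁₀(8066000000) = 99.1 dB SPL.

99.1 dB SPL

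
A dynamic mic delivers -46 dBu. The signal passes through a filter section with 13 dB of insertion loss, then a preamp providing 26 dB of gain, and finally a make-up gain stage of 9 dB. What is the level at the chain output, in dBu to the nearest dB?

Cascaded gains and losses add directly in dB.
-46 − 13 + 26 + 9 = -24 dBu.

-24 dBu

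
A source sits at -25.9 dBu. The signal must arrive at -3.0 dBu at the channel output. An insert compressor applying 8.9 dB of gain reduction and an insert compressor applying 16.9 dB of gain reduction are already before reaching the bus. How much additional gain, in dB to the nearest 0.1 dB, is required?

48.7 dB

The required make-up gain is the shortfall in the dB sum.
G = -3.0 − (-25.9) + 8.9 + 16.9 = 48.7 dB.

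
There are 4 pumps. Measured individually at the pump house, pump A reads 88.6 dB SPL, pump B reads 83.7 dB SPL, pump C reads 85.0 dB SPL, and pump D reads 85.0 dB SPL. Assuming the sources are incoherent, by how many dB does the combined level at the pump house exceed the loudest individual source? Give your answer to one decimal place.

3.4 dB

Uncorrelated sources add in intensity (power), not in dB.
L_total = 10·log₁₀(10^(88.6/10) + 10^(83.7/10) + 10^(85.0/10) + 10^(85.0/10)) = 92.02 dB SPL.
Excess over the loudest (88.6 dB): 92.02 − 88.6 = 3.4 dB.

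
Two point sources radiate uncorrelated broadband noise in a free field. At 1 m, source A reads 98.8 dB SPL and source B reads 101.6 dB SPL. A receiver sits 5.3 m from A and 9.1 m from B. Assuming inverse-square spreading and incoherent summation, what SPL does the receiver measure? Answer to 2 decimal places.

At the listener: L_A = 98.8 − 20·log₁₀(5.3) = 84.314 dB; L_B = 101.6 − 20·log₁₀(9.1) = 82.419 dB.
Combined: 10·log₁₀(10^(84.314/10)+10^(82.419/10)) = 86.48 dB SPL.

86.48 dB SPL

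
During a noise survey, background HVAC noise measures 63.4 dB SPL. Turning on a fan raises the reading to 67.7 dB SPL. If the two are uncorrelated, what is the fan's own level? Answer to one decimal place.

65.7 dB SPL

Remove the background by subtracting linear intensities:
L_src = 10·log₁₀(10^(67.7/10) − 10^(63.4/10)) = 10·log₁₀(3701000) = 65.7 dB SPL.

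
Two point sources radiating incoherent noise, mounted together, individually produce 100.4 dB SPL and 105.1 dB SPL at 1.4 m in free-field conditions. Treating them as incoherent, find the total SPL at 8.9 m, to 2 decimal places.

90.30 dB SPL

Combined at 1.4 m: 10·log₁₀(10^(100.4/10)+10^(105.1/10)) = 106.367 dB SPL.
Then apply −20·log₁₀(8.9/1.4) = -16.065 dB → 90.30 dB SPL.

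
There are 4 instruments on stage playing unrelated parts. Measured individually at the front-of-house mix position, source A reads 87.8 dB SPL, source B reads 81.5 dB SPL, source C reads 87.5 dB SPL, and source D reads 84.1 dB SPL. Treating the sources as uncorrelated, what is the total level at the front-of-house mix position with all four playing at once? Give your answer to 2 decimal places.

Incoherent sources sum as intensities:
L_total = 10·log₁₀(10^(87.8/10) + 10^(81.5/10) + 10^(87.5/10) + 10^(84.1/10)) = 10·log₁₀(1563000000) = 91.94 dB SPL.

91.94 dB SPL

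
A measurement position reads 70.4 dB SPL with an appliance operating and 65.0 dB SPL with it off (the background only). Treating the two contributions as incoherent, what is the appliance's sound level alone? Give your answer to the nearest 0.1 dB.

Background correction is a power subtraction:
L_src = 10·log₁₀(10^(70.4/10) − 10^(65.0/10)) = 10·log₁₀(7803000) = 68.9 dB SPL.

68.9 dB SPL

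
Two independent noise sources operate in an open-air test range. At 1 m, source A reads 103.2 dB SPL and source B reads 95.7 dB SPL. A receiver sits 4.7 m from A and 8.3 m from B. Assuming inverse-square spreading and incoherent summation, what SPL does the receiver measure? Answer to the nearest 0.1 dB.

At the listener: L_A = 103.2 − 20·log₁₀(4.7) = 89.76 dB; L_B = 95.7 − 20·log₁₀(8.3) = 77.32 dB.
Combined: 10·log₁₀(10^(89.76/10)+10^(77.32/10)) = 90.0 dB SPL.

90.0 dB SPL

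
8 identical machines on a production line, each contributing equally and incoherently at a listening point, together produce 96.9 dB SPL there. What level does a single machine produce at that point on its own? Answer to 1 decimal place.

8 equal incoherent sources add 10·log₁₀(8) = 9.03 dB over one source.
L_one = 96.9 − 9.03 = 87.9 dB SPL.

87.9 dB SPL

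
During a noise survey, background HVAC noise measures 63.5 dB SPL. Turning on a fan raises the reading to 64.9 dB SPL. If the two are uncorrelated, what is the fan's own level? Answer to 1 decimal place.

59.3 dB SPL

Background correction is a power subtraction:
L_src = 10·log₁₀(10^(64.9/10) − 10^(63.5/10)) = 10·log₁₀(851600) = 59.3 dB SPL.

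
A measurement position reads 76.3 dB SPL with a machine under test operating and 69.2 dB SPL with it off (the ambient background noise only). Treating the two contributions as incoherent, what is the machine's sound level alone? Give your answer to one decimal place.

Background correction is a power subtraction:
L_src = 10·log₁₀(10^(76.3/10) − 10^(69.2/10)) = 10·log₁₀(34340000) = 75.4 dB SPL.

75.4 dB SPL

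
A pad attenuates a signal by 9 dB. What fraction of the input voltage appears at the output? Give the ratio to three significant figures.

Voltage ratio = 10^(dB/20).
10^(-9/20) = 10^(-0.4500) = 0.355.

0.355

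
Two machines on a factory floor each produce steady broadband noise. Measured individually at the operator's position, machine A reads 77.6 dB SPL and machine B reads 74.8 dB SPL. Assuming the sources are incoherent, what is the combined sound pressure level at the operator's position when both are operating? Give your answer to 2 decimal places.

79.43 dB SPL

Incoherent sources sum as intensities:
L_total = 10·log₁₀(10^(77.6/10) + 10^(74.8/10)) = 10·log₁₀(87740000) = 79.43 dB SPL.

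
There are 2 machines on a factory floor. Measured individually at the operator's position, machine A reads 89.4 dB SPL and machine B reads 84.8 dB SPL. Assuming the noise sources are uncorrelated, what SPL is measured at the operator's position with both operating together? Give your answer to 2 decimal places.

Incoherent sources sum as intensities:
L_total = 10·log₁₀(10^(89.4/10) + 10^(84.8/10)) = 10·log₁₀(1173000000) = 90.69 dB SPL.

90.69 dB SPL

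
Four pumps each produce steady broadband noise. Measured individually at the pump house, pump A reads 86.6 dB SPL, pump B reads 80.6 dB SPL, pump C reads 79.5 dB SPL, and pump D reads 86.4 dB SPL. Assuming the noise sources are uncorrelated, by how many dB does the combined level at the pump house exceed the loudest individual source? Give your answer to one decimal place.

Uncorrelated sources add in intensity (power), not in dB.
L_total = 10·log₁₀(10^(86.6/10) + 10^(80.6/10) + 10^(79.5/10) + 10^(86.4/10)) = 90.40 dB SPL.
Excess over the loudest (86.6 dB): 90.40 − 86.6 = 3.8 dB.

3.8 dB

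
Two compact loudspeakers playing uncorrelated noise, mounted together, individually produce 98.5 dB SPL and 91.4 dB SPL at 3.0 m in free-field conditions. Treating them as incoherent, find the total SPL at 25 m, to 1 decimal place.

Combined at 3.0 m: 10·log₁₀(10^(98.5/10)+10^(91.4/10)) = 99.27 dB SPL.
Then apply −20·log₁₀(25/3.0) = -18.42 dB → 80.9 dB SPL.

80.9 dB SPL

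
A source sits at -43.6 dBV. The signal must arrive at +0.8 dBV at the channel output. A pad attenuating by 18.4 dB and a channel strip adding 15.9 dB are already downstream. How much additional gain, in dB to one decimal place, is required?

46.9 dB

The required make-up gain is the shortfall in the dB sum.
G = +0.8 − (-43.6) + 18.4 − 15.9 = 46.9 dB.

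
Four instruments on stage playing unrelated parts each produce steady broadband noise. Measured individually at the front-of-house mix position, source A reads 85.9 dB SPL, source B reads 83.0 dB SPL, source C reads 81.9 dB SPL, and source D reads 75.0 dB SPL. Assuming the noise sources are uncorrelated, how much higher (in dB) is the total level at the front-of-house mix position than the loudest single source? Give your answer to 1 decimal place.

3.0 dB

Add the sources as powers (linear), then convert back to dB:
L_total = 10·log₁₀(10^(85.9/10) + 10^(83.0/10) + 10^(81.9/10) + 10^(75.0/10)) = 88.89 dB SPL.
Excess over the loudest (85.9 dB): 88.89 − 85.9 = 3.0 dB.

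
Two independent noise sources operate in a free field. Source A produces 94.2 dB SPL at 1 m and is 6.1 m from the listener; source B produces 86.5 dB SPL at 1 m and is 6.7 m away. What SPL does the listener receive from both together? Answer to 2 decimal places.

79.07 dB SPL

At the listener: L_A = 94.2 − 20·log₁₀(6.1) = 78.493 dB; L_B = 86.5 − 20·log₁₀(6.7) = 69.979 dB.
Combined: 10·log₁₀(10^(78.493/10)+10^(69.979/10)) = 79.07 dB SPL.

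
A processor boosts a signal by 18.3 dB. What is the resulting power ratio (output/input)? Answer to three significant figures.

Power ratio = 10^(dB/10).
10^(18.3/10) = 10^(1.830) = 67.6.

67.6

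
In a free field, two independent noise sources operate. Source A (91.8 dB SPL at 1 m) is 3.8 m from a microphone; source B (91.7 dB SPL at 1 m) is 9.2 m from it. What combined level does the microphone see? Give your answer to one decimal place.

80.9 dB SPL

At the listener: L_A = 91.8 − 20·log₁₀(3.8) = 80.20 dB; L_B = 91.7 − 20·log₁₀(9.2) = 72.42 dB.
Combined: 10·log₁₀(10^(80.20/10)+10^(72.42/10)) = 80.9 dB SPL.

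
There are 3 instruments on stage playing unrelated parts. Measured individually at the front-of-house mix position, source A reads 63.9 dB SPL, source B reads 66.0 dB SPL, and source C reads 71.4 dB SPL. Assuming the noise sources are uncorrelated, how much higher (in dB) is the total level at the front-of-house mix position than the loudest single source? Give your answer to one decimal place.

1.7 dB

Uncorrelated sources add in intensity (power), not in dB.
L_total = 10·log₁₀(10^(63.9/10) + 10^(66.0/10) + 10^(71.4/10)) = 73.06 dB SPL.
Excess over the loudest (71.4 dB): 73.06 − 71.4 = 1.7 dB.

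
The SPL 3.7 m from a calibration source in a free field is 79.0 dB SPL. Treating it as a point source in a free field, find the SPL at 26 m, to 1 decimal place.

For a point source in a free field, ΔL = −20·log₁₀(d₂/d₁).
ΔL = −20·log₁₀(26/3.7) = -16.94 dB, so L₂ = 79.0 + (-16.94) = 62.1 dB SPL.

62.1 dB SPL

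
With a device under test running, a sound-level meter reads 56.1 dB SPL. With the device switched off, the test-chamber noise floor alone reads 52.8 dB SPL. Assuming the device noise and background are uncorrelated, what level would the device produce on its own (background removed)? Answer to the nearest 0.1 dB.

53.4 dB SPL

Remove the background by subtracting linear intensities:
L_src = 10·log₁₀(10^(56.1/10) − 10^(52.8/10)) = 10·log₁₀(216800) = 53.4 dB SPL.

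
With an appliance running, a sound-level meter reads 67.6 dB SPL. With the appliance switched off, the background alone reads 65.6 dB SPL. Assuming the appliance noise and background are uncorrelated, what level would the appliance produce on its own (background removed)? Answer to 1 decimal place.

Remove the background by subtracting linear intensities:
L_src = 10·log₁₀(10^(67.6/10) − 10^(65.6/10)) = 10·log₁₀(2124000) = 63.3 dB SPL.

63.3 dB SPL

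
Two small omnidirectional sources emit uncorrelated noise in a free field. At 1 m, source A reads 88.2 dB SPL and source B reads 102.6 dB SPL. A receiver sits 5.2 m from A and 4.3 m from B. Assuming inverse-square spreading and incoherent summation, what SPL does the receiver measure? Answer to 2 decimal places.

At the listener: L_A = 88.2 − 20·log₁₀(5.2) = 73.880 dB; L_B = 102.6 − 20·log₁₀(4.3) = 89.931 dB.
Combined: 10·log₁₀(10^(73.880/10)+10^(89.931/10)) = 90.04 dB SPL.

90.04 dB SPL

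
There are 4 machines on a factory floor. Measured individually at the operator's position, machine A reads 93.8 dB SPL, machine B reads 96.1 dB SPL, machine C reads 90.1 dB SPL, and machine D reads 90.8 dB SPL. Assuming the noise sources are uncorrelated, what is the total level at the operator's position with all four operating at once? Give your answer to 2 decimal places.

99.39 dB SPL

Uncorrelated sources add in intensity (power), not in dB.
L_total = 10·log₁₀(10^(93.8/10) + 10^(96.1/10) + 10^(90.1/10) + 10^(90.8/10)) = 10·log₁₀(8698000000) = 99.39 dB SPL.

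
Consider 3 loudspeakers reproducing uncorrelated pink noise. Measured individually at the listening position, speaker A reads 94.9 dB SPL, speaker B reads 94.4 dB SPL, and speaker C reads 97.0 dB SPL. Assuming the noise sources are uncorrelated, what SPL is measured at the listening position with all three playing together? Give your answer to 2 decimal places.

100.36 dB SPL

Incoherent sources sum as intensities:
L_total = 10·log₁₀(10^(94.9/10) + 10^(94.4/10) + 10^(97.0/10)) = 10·log₁₀(10856000000) = 100.36 dB SPL.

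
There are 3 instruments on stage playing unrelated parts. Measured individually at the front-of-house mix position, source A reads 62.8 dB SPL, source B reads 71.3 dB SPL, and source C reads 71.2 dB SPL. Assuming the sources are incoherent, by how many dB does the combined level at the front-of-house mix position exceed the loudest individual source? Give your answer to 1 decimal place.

Uncorrelated sources add in intensity (power), not in dB.
L_total = 10·log₁₀(10^(62.8/10) + 10^(71.3/10) + 10^(71.2/10)) = 74.56 dB SPL.
Excess over the loudest (71.3 dB): 74.56 − 71.3 = 3.3 dB.

3.3 dB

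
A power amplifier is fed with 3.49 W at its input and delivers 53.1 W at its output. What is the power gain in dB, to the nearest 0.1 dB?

11.8 dB

Power is a power quantity, so gain = 10·log₁₀(P_out/P_in).
10·log₁₀(53.1/3.49) = 10·log₁₀(15.21) = 11.8 dB.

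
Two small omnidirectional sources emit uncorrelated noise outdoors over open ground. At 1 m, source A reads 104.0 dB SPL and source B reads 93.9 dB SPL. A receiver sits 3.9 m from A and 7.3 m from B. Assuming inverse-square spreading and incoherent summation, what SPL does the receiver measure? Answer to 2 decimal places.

92.30 dB SPL

At the listener: L_A = 104.0 − 20·log₁₀(3.9) = 92.179 dB; L_B = 93.9 − 20·log₁₀(7.3) = 76.634 dB.
Combined: 10·log₁₀(10^(92.179/10)+10^(76.634/10)) = 92.30 dB SPL.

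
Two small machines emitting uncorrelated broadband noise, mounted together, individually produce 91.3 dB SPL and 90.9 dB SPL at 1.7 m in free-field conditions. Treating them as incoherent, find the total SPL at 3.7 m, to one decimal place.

87.4 dB SPL

Combined at 1.7 m: 10·log₁₀(10^(91.3/10)+10^(90.9/10)) = 94.11 dB SPL.
Then apply −20·log₁₀(3.7/1.7) = -6.76 dB → 87.4 dB SPL.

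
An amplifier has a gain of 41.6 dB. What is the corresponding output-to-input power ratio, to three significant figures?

14500

Power ratio = 10^(dB/10).
10^(41.6/10) = 10^(4.160) = 14500.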